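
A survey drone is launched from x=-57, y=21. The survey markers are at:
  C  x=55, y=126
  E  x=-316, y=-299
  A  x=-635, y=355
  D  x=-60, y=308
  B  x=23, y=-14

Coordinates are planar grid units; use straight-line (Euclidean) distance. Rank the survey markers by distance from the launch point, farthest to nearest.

Distance from the launch point at x=-57, y=21 to each:
A x=-635, y=355: 667.6
E x=-316, y=-299: 411.7
D x=-60, y=308: 287.0
C x=55, y=126: 153.5
B x=23, y=-14: 87.3

A, E, D, C, B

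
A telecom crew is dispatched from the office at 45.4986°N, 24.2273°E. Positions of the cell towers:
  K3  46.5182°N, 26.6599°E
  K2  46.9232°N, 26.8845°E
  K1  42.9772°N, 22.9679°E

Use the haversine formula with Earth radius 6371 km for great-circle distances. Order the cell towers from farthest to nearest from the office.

K1, K2, K3

Distances from the office:
K1 42.9772°N, 22.9679°E: 297.8 km
K2 46.9232°N, 26.8845°E: 258.6 km
K3 46.5182°N, 26.6599°E: 219.4 km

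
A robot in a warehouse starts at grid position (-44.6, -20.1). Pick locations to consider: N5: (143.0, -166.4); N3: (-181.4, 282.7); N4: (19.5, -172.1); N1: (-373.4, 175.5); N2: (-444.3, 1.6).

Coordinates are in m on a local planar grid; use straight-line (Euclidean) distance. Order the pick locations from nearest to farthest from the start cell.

N4, N5, N3, N1, N2

Computing each straight-line distance from (-44.6, -20.1):
N4 (19.5, -172.1): 165.0 m
N5 (143.0, -166.4): 237.9 m
N3 (-181.4, 282.7): 332.3 m
N1 (-373.4, 175.5): 382.6 m
N2 (-444.3, 1.6): 400.3 m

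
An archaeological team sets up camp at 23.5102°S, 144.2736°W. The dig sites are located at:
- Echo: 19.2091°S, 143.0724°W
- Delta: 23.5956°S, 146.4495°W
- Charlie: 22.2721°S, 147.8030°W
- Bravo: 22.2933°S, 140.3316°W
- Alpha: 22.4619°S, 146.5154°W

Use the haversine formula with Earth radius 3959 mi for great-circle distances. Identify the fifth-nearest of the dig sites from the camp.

Distances from the camp (23.5102°S, 144.2736°W):
Delta: 137.9 mi
Alpha: 159.9 mi
Charlie: 240.4 mi
Bravo: 264.6 mi
Echo: 307.1 mi
The fifth-nearest is Echo at 307.1 mi.

Echo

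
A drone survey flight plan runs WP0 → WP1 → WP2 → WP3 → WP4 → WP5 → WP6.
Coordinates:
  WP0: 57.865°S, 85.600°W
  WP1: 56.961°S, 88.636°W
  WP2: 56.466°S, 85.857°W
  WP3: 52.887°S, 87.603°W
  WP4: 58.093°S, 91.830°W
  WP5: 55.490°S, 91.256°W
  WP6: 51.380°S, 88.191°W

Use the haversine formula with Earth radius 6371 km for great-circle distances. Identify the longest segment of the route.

Leg distances:
WP0→WP1: 207.7 km
WP1→WP2: 178.3 km
WP2→WP3: 413.5 km
WP3→WP4: 636.9 km
WP4→WP5: 291.5 km
WP5→WP6: 500.0 km
The longest leg is WP3–WP4 at 636.9 km.

WP3–WP4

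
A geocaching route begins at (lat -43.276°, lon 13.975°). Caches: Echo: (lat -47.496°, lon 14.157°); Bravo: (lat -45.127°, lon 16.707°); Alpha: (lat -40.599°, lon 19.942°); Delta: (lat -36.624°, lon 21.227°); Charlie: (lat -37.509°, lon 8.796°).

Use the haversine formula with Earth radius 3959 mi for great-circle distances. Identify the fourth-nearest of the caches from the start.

Charlie

Distance to each, sorted:
Bravo: 186.2 mi
Echo: 291.7 mi
Alpha: 358.0 mi
Charlie: 482.6 mi
Delta: 598.5 mi
The fourth-nearest is Charlie at 482.6 mi.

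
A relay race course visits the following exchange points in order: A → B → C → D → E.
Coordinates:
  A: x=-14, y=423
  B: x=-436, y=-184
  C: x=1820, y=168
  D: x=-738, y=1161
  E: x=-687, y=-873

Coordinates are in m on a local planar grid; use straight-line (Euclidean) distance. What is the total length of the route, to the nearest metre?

7801 m

Leg distances:
A→B: 739.3 m  (cumulative 739.3 m)
B→C: 2283.3 m  (cumulative 3022.6 m)
C→D: 2744.0 m  (cumulative 5766.6 m)
D→E: 2034.6 m  (cumulative 7801.2 m)
Total route length ≈ 7801 m.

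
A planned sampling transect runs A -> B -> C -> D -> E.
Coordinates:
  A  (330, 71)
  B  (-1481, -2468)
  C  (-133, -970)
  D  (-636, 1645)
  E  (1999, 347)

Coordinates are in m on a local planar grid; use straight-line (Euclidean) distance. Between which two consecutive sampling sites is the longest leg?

Leg distances:
A→B: 3118.7 m
B→C: 2015.2 m
C→D: 2662.9 m
D→E: 2937.4 m
The longest leg is A–B at 3118.7 m.

A–B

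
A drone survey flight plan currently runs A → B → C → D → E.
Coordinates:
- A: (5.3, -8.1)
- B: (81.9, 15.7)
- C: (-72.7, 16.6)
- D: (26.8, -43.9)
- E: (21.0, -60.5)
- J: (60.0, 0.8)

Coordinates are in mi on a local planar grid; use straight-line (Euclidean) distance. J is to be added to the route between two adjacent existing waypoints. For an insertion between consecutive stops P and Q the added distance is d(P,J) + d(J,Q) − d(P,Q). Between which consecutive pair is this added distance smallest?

between A and B

Added distance for inserting J between each consecutive pair:
A–B: 1.7 mi
B–C: 5.5 mi
C–D: 72.9 mi
D–E: 110.8 mi
Smallest added distance is 1.7 mi, inserting between A and B.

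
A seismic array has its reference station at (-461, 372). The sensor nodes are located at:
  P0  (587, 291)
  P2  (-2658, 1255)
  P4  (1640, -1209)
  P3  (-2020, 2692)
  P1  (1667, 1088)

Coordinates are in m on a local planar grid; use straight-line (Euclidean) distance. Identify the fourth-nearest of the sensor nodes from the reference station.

Distance to each, sorted:
P0: 1051.1 m
P1: 2245.2 m
P2: 2367.8 m
P4: 2629.4 m
P3: 2795.2 m
The fourth-nearest is P4 at 2629.4 m.

P4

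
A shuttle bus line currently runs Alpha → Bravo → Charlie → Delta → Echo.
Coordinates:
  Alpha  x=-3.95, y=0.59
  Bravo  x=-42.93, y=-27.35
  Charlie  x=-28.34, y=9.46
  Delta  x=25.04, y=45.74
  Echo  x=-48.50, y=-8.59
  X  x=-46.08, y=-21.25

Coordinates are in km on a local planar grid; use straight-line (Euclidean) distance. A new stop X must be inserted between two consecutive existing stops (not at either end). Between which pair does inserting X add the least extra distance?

Added distance for inserting X between each consecutive pair:
Alpha–Bravo: 6.4 km
Bravo–Charlie: 2.7 km
Charlie–Delta: 68.6 km
Delta–Echo: 19.2 km
Smallest added distance is 2.7 km, inserting between Bravo and Charlie.

between Bravo and Charlie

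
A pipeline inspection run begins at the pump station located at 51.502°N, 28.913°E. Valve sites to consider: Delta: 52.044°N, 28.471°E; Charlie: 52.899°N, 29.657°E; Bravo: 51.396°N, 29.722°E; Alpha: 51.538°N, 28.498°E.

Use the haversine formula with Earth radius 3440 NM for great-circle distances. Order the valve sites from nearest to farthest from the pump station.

Alpha, Bravo, Delta, Charlie

Distances from the pump station:
Alpha 51.538°N, 28.498°E: 15.7 NM
Bravo 51.396°N, 29.722°E: 30.9 NM
Delta 52.044°N, 28.471°E: 36.4 NM
Charlie 52.899°N, 29.657°E: 88.2 NM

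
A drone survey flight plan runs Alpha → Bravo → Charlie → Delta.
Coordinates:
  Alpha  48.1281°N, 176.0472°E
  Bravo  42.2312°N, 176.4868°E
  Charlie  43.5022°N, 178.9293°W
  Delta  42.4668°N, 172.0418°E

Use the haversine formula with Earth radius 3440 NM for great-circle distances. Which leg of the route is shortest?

Bravo–Charlie

Leg distances:
Alpha→Bravo: 354.5 NM
Bravo→Charlie: 215.6 NM
Charlie→Delta: 401.2 NM
The shortest leg is Bravo–Charlie at 215.6 NM.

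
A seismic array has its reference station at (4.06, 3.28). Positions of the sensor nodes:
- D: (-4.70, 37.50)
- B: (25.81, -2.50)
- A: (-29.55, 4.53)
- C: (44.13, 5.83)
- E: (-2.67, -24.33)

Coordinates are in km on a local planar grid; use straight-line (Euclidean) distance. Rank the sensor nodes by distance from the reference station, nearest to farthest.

Distances from the reference station:
B (25.81, -2.50): 22.5 km
E (-2.67, -24.33): 28.4 km
A (-29.55, 4.53): 33.6 km
D (-4.70, 37.50): 35.3 km
C (44.13, 5.83): 40.2 km

B, E, A, D, C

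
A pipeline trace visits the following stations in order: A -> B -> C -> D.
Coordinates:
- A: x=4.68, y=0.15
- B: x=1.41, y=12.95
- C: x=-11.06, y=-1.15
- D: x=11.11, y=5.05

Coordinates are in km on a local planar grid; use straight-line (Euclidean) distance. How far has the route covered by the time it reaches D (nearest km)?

55 km

Leg distances:
A→B: 13.2 km  (cumulative 13.2 km)
B→C: 18.8 km  (cumulative 32.0 km)
C→D: 23.0 km  (cumulative 55.1 km)
Cumulative distance at D ≈ 55 km.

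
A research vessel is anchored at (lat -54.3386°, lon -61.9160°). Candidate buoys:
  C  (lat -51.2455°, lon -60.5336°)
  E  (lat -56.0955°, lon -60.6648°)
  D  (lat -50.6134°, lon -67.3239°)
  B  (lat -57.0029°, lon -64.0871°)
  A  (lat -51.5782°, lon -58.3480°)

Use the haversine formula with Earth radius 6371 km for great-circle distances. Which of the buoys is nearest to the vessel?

E

Distances from the vessel ((lat -54.3386°, lon -61.9160°)):
E: 210.9 km
B: 326.0 km
C: 356.3 km
A: 388.9 km
D: 552.6 km
The nearest is E at 210.9 km.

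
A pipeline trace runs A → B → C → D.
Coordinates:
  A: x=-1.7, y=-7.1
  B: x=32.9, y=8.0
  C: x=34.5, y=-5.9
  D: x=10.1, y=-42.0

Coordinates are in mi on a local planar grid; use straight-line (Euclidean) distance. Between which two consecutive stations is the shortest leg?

Leg distances:
A→B: 37.8 mi
B→C: 14.0 mi
C→D: 43.6 mi
The shortest leg is B–C at 14.0 mi.

B–C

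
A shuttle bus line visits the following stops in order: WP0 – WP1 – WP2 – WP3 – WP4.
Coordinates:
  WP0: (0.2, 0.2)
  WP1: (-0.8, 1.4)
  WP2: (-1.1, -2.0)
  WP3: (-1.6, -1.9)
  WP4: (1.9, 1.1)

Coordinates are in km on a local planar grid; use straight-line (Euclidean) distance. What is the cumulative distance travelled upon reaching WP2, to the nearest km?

Leg distances:
WP0→WP1: 1.6 km  (cumulative 1.6 km)
WP1→WP2: 3.4 km  (cumulative 5.0 km)
Cumulative distance at WP2 ≈ 5 km.

5 km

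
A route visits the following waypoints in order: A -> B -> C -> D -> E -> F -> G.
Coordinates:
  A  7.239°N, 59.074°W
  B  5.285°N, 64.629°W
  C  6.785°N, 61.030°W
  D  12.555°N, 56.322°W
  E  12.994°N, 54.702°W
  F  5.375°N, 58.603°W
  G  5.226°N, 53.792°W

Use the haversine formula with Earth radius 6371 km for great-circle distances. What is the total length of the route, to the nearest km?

3570 km

Leg distances:
A→B: 651.3 km  (cumulative 651.3 km)
B→C: 431.5 km  (cumulative 1082.8 km)
C→D: 823.2 km  (cumulative 1906.0 km)
D→E: 182.3 km  (cumulative 2088.3 km)
E→F: 949.1 km  (cumulative 3037.5 km)
F→G: 532.9 km  (cumulative 3570.4 km)
Total route length ≈ 3570 km.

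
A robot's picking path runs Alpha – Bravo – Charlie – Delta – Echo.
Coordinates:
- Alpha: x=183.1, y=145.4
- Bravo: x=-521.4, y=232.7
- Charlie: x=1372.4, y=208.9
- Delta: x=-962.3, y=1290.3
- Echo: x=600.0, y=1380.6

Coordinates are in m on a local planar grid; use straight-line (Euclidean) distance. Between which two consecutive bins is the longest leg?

Charlie–Delta

Leg distances:
Alpha→Bravo: 709.9 m
Bravo→Charlie: 1893.9 m
Charlie→Delta: 2573.0 m
Delta→Echo: 1564.9 m
The longest leg is Charlie–Delta at 2573.0 m.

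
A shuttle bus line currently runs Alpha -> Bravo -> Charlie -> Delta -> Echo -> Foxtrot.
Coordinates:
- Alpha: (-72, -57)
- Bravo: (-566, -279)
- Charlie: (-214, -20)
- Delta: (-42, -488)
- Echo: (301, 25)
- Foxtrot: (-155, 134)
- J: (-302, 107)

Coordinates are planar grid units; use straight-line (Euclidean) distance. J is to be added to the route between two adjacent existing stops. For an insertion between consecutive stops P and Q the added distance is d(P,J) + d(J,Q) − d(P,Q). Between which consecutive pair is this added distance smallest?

between Bravo and Charlie

Added distance for inserting J between each consecutive pair:
Alpha–Bravo: 208.5
Bravo–Charlie: 185.1
Charlie–Delta: 305.2
Delta–Echo: 640.8
Echo–Foxtrot: 289.2
Smallest added distance is 185.1, inserting between Bravo and Charlie.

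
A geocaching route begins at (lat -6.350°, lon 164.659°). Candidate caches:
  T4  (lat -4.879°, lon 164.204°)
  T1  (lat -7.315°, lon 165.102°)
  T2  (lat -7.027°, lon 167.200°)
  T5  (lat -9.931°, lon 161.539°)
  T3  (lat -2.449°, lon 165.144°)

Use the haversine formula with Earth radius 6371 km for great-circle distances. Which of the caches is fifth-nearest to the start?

T5

Distance to each, sorted:
T1: 117.9 km
T4: 171.1 km
T2: 290.5 km
T3: 437.1 km
T5: 525.8 km
The fifth-nearest is T5 at 525.8 km.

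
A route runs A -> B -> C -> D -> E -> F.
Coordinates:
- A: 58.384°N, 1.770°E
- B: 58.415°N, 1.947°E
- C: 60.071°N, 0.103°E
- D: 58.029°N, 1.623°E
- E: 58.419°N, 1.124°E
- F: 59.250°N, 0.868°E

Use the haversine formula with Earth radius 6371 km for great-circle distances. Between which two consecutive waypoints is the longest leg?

Leg distances:
A→B: 10.9 km
B→C: 211.9 km
C→D: 243.1 km
D→E: 52.3 km
E→F: 93.6 km
The longest leg is C–D at 243.1 km.

C–D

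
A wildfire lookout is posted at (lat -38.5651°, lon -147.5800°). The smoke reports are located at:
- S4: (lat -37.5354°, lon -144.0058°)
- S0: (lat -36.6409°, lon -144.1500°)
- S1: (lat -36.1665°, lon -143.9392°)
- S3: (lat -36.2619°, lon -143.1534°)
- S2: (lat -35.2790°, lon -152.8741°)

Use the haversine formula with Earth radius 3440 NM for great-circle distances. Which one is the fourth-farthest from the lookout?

S0

Distances from the lookout ((lat -38.5651°, lon -147.5800°)):
S2: 321.6 NM
S3: 252.3 NM
S1: 225.6 NM
S0: 199.9 NM
S4: 179.9 NM
The fourth-farthest is S0 at 199.9 NM.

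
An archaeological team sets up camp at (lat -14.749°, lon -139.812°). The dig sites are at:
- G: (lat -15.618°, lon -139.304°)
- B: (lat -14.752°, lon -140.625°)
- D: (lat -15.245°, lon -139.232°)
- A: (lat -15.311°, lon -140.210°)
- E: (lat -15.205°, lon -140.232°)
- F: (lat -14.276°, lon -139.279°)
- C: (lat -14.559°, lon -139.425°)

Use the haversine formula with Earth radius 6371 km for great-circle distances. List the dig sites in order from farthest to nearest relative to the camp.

G, B, D, F, A, E, C

Computing each great-circle distance from (lat -14.749°, lon -139.812°):
G (lat -15.618°, lon -139.304°): 110.9 km
B (lat -14.752°, lon -140.625°): 87.4 km
D (lat -15.245°, lon -139.232°): 83.2 km
F (lat -14.276°, lon -139.279°): 77.8 km
A (lat -15.311°, lon -140.210°): 75.7 km
E (lat -15.205°, lon -140.232°): 67.9 km
C (lat -14.559°, lon -139.425°): 46.7 km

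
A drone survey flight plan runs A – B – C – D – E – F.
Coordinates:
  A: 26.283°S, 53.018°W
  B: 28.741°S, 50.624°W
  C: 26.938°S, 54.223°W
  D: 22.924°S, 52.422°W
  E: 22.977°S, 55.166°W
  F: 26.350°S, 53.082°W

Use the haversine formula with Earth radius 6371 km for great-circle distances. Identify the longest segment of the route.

Leg distances:
A→B: 361.1 km
B→C: 406.7 km
C→D: 481.8 km
D→E: 281.0 km
E→F: 430.1 km
The longest leg is C–D at 481.8 km.

C–D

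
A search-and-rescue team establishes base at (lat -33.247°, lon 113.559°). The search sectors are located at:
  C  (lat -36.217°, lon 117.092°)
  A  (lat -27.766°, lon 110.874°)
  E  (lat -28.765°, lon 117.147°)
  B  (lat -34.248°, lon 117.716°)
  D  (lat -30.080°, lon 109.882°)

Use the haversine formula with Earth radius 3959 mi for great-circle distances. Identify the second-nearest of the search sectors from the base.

C

Distances from the base ((lat -33.247°, lon 113.559°)):
B: 248.6 mi
C: 286.9 mi
D: 307.6 mi
E: 375.5 mi
A: 411.0 mi
The second-nearest is C at 286.9 mi.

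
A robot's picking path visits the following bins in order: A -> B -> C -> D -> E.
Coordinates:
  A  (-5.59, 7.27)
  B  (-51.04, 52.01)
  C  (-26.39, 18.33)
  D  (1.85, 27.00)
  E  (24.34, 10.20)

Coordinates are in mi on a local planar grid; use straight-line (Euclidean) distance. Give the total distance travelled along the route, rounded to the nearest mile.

Leg distances:
A→B: 63.8 mi  (cumulative 63.8 mi)
B→C: 41.7 mi  (cumulative 105.5 mi)
C→D: 29.5 mi  (cumulative 135.1 mi)
D→E: 28.1 mi  (cumulative 163.1 mi)
Total route length ≈ 163 mi.

163 mi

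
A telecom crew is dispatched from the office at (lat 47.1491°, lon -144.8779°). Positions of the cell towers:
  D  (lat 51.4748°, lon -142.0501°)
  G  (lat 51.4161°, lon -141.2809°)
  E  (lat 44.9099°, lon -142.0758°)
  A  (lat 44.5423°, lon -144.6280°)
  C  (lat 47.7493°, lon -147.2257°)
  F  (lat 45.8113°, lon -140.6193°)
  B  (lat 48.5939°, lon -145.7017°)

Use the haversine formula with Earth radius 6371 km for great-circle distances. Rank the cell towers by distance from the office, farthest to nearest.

G, D, F, E, A, C, B

Distance from the office at (lat 47.1491°, lon -144.8779°) to each:
G (lat 51.4161°, lon -141.2809°): 541.3 km
D (lat 51.4748°, lon -142.0501°): 522.8 km
F (lat 45.8113°, lon -140.6193°): 358.3 km
E (lat 44.9099°, lon -142.0758°): 329.8 km
A (lat 44.5423°, lon -144.6280°): 290.5 km
C (lat 47.7493°, lon -147.2257°): 188.7 km
B (lat 48.5939°, lon -145.7017°): 172.0 km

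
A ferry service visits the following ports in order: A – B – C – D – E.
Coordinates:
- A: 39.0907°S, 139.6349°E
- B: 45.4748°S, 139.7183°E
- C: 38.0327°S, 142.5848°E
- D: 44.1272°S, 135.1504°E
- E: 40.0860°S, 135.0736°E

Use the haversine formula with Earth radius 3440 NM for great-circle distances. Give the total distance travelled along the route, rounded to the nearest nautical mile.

Leg distances:
A→B: 383.3 NM  (cumulative 383.3 NM)
B→C: 464.8 NM  (cumulative 848.1 NM)
C→D: 496.7 NM  (cumulative 1344.8 NM)
D→E: 242.7 NM  (cumulative 1587.4 NM)
Total route length ≈ 1587 NM.

1587 NM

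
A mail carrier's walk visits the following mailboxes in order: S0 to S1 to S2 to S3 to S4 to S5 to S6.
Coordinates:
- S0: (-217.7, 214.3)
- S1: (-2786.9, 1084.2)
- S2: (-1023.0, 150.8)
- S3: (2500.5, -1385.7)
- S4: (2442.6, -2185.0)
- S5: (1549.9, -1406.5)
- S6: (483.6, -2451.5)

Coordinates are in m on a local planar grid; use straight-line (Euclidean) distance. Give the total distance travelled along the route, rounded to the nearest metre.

Leg distances:
S0→S1: 2712.5 m  (cumulative 2712.5 m)
S1→S2: 1995.6 m  (cumulative 4708.1 m)
S2→S3: 3843.9 m  (cumulative 8552.1 m)
S3→S4: 801.4 m  (cumulative 9353.4 m)
S4→S5: 1184.5 m  (cumulative 10537.9 m)
S5→S6: 1493.0 m  (cumulative 12030.9 m)
Total route length ≈ 12031 m.

12031 m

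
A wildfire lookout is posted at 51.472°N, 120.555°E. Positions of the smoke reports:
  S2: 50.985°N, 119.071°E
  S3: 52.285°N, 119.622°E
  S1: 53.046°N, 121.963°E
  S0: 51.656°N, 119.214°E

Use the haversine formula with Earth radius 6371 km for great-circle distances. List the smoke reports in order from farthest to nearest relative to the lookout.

S1, S2, S3, S0

Distances from the lookout:
S1 53.046°N, 121.963°E: 199.5 km
S2 50.985°N, 119.071°E: 116.7 km
S3 52.285°N, 119.622°E: 110.8 km
S0 51.656°N, 119.214°E: 94.9 km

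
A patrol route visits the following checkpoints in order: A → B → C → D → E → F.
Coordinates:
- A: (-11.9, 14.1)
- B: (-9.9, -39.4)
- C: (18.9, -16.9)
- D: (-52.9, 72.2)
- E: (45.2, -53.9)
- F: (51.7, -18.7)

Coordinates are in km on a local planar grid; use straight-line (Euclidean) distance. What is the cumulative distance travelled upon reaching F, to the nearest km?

400 km

Leg distances:
A→B: 53.5 km  (cumulative 53.5 km)
B→C: 36.5 km  (cumulative 90.1 km)
C→D: 114.4 km  (cumulative 204.5 km)
D→E: 159.8 km  (cumulative 364.3 km)
E→F: 35.8 km  (cumulative 400.1 km)
Cumulative distance at F ≈ 400 km.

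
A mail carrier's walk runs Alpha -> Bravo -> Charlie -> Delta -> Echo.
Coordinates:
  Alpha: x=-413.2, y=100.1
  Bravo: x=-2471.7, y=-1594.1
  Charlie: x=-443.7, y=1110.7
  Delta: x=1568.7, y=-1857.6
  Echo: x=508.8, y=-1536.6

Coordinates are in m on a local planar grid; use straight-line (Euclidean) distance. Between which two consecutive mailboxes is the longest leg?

Leg distances:
Alpha→Bravo: 2666.0 m
Bravo→Charlie: 3380.6 m
Charlie→Delta: 3586.2 m
Delta→Echo: 1107.4 m
The longest leg is Charlie–Delta at 3586.2 m.

Charlie–Delta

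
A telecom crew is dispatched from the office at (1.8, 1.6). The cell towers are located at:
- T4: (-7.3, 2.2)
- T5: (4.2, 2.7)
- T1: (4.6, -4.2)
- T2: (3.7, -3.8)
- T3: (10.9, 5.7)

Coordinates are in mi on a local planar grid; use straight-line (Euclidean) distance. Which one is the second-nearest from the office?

T2

Distance to each, sorted:
T5: 2.6 mi
T2: 5.7 mi
T1: 6.4 mi
T4: 9.1 mi
T3: 10.0 mi
The second-nearest is T2 at 5.7 mi.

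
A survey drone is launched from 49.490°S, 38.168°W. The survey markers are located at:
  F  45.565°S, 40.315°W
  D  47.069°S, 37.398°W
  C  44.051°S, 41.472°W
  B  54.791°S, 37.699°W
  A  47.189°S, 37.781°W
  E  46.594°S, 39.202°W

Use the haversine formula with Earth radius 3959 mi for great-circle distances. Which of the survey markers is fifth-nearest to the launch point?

Distance to each, sorted:
A: 160.0 mi
D: 171.0 mi
E: 205.7 mi
F: 289.1 mi
B: 366.8 mi
C: 406.9 mi
The fifth-nearest is B at 366.8 mi.

B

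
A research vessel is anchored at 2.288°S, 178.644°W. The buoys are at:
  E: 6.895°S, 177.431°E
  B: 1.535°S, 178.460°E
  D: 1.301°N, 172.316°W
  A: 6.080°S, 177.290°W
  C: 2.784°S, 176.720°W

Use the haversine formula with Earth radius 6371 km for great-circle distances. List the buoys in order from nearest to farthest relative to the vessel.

Distance from the vessel at 2.288°S, 178.644°W to each:
C 2.784°S, 176.720°W: 220.7 km
B 1.535°S, 178.460°E: 332.6 km
A 6.080°S, 177.290°W: 447.6 km
E 6.895°S, 177.431°E: 672.0 km
D 1.301°N, 172.316°W: 808.8 km

C, B, A, E, D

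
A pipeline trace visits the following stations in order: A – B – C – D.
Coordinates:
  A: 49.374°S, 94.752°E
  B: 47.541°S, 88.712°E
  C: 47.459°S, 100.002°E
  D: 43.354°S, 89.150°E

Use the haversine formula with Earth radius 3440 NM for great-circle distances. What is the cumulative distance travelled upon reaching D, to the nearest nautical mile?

Leg distances:
A→B: 264.4 NM  (cumulative 264.4 NM)
B→C: 457.6 NM  (cumulative 721.9 NM)
C→D: 518.9 NM  (cumulative 1240.9 NM)
Cumulative distance at D ≈ 1241 NM.

1241 NM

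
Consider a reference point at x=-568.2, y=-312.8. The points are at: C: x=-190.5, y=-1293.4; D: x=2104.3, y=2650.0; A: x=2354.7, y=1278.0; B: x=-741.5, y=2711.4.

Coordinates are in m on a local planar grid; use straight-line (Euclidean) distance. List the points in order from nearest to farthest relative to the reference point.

Distance from the reference point at x=-568.2, y=-312.8 to each:
C x=-190.5, y=-1293.4: 1050.8 m
B x=-741.5, y=2711.4: 3029.2 m
A x=2354.7, y=1278.0: 3327.8 m
D x=2104.3, y=2650.0: 3990.0 m

C, B, A, D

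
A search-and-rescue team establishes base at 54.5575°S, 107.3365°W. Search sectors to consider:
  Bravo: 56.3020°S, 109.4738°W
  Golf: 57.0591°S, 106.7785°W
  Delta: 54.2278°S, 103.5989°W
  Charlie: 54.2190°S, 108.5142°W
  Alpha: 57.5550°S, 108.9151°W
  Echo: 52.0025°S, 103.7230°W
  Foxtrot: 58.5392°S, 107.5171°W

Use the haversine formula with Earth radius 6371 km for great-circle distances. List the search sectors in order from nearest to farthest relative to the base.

Computing each great-circle distance from 54.5575°S, 107.3365°W:
Charlie 54.2190°S, 108.5142°W: 85.0 km
Bravo 56.3020°S, 109.4738°W: 236.2 km
Delta 54.2278°S, 103.5989°W: 244.7 km
Golf 57.0591°S, 106.7785°W: 280.3 km
Alpha 57.5550°S, 108.9151°W: 347.4 km
Echo 52.0025°S, 103.7230°W: 372.0 km
Foxtrot 58.5392°S, 107.5171°W: 442.9 km

Charlie, Bravo, Delta, Golf, Alpha, Echo, Foxtrot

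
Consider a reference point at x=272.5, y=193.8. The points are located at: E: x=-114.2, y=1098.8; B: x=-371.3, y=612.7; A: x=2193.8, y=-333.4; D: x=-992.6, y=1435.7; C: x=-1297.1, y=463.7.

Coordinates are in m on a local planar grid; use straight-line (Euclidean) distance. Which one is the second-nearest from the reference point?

Distances from the reference point (x=272.5, y=193.8):
B: 768.1 m
E: 984.2 m
C: 1592.6 m
D: 1772.8 m
A: 1992.3 m
The second-nearest is E at 984.2 m.

E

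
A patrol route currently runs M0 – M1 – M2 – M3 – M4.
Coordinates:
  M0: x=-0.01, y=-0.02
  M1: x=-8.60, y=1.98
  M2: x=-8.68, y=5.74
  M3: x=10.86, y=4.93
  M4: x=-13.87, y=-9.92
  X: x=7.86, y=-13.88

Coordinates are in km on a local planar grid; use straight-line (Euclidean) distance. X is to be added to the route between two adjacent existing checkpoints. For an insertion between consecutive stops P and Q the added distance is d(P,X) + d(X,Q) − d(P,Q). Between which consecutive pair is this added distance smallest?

between M3 and M4

Added distance for inserting X between each consecutive pair:
M0–M1: 30.0 km
M1–M2: 44.8 km
M2–M3: 25.2 km
M3–M4: 12.3 km
Smallest added distance is 12.3 km, inserting between M3 and M4.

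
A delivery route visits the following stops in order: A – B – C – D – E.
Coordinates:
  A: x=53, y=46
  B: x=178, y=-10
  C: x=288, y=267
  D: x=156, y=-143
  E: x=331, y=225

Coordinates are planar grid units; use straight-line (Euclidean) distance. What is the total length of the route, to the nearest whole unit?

1273

Leg distances:
A→B: 137.0  (cumulative 137.0)
B→C: 298.0  (cumulative 435.0)
C→D: 430.7  (cumulative 865.7)
D→E: 407.5  (cumulative 1273.2)
Total route length ≈ 1273.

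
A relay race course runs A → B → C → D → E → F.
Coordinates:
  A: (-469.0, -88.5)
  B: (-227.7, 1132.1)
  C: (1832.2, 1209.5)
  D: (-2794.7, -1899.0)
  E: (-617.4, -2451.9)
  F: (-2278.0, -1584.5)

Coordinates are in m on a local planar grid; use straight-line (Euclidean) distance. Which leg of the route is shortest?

Leg distances:
A→B: 1244.2 m
B→C: 2061.4 m
C→D: 5574.1 m
D→E: 2246.4 m
E→F: 1873.5 m
The shortest leg is A–B at 1244.2 m.

A–B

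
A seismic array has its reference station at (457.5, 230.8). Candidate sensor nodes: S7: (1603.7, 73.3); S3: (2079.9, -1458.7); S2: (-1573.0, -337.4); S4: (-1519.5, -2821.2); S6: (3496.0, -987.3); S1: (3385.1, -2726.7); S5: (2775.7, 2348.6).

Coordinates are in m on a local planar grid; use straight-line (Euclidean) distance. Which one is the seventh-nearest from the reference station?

Distance to each, sorted:
S7: 1157.0 m
S2: 2108.5 m
S3: 2342.3 m
S5: 3139.9 m
S6: 3273.6 m
S4: 3636.4 m
S1: 4161.4 m
The seventh-nearest is S1 at 4161.4 m.

S1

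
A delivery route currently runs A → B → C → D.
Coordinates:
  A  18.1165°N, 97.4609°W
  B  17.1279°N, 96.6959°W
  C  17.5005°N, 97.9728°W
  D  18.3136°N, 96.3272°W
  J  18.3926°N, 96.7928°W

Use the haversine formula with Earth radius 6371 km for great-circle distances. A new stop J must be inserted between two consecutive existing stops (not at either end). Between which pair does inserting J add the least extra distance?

between C and D

Added distance for inserting J between each consecutive pair:
A–B: 81.4 km
B–C: 158.7 km
C–D: 13.2 km
Smallest added distance is 13.2 km, inserting between C and D.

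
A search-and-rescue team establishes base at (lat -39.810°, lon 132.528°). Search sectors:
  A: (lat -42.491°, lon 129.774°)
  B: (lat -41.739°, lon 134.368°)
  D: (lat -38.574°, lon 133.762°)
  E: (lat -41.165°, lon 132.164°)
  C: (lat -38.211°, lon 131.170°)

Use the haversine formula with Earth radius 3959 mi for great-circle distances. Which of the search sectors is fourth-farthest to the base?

D

Distance to each, sorted:
A: 234.2 mi
B: 164.4 mi
C: 132.4 mi
D: 108.0 mi
E: 95.6 mi
The fourth-farthest is D at 108.0 mi.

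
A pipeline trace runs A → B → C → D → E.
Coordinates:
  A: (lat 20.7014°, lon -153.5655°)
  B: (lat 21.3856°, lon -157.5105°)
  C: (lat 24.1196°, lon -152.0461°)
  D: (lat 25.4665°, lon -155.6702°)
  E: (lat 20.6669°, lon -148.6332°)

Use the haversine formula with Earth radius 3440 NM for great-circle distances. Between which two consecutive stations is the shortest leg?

Leg distances:
A→B: 224.8 NM
B→C: 344.2 NM
C→D: 213.4 NM
D→E: 483.7 NM
The shortest leg is C–D at 213.4 NM.

C–D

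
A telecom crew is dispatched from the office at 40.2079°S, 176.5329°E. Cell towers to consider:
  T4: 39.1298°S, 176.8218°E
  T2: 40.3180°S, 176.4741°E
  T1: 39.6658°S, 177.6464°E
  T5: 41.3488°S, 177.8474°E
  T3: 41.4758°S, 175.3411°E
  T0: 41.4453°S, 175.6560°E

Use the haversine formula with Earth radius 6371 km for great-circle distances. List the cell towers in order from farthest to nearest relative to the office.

T3, T5, T0, T4, T1, T2

Distances from the office:
T3 41.4758°S, 175.3411°E: 173.0 km
T5 41.3488°S, 177.8474°E: 168.4 km
T0 41.4453°S, 175.6560°E: 156.1 km
T4 39.1298°S, 176.8218°E: 122.4 km
T1 39.6658°S, 177.6464°E: 112.5 km
T2 40.3180°S, 176.4741°E: 13.2 km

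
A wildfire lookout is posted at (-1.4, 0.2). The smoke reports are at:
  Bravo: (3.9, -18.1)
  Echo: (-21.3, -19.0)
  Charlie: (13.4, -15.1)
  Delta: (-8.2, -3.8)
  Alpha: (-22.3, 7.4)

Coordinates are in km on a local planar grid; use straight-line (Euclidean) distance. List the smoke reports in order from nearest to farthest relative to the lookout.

Distance from the lookout at (-1.4, 0.2) to each:
Delta (-8.2, -3.8): 7.9 km
Bravo (3.9, -18.1): 19.1 km
Charlie (13.4, -15.1): 21.3 km
Alpha (-22.3, 7.4): 22.1 km
Echo (-21.3, -19.0): 27.7 km

Delta, Bravo, Charlie, Alpha, Echo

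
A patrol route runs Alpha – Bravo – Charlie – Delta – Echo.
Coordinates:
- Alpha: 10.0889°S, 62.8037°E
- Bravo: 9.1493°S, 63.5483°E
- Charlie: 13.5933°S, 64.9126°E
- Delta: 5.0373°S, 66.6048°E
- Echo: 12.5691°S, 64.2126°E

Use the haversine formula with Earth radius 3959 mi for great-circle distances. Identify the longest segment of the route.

Leg distances:
Alpha→Bravo: 82.4 mi
Bravo→Charlie: 320.7 mi
Charlie→Delta: 602.3 mi
Delta→Echo: 545.4 mi
The longest leg is Charlie–Delta at 602.3 mi.

Charlie–Delta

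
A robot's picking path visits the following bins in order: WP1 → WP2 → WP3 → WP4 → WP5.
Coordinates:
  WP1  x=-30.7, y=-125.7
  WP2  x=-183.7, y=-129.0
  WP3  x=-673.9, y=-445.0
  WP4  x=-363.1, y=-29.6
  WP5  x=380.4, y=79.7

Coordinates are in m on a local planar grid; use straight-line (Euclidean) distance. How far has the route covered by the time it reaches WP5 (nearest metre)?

2007 m

Leg distances:
WP1→WP2: 153.0 m  (cumulative 153.0 m)
WP2→WP3: 583.2 m  (cumulative 736.3 m)
WP3→WP4: 518.8 m  (cumulative 1255.1 m)
WP4→WP5: 751.5 m  (cumulative 2006.6 m)
Cumulative distance at WP5 ≈ 2007 m.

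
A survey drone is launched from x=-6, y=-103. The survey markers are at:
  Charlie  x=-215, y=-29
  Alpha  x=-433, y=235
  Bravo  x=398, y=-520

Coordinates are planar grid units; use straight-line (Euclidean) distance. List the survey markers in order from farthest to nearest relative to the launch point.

Computing each straight-line distance from x=-6, y=-103:
Bravo x=398, y=-520: 580.6
Alpha x=-433, y=235: 544.6
Charlie x=-215, y=-29: 221.7

Bravo, Alpha, Charlie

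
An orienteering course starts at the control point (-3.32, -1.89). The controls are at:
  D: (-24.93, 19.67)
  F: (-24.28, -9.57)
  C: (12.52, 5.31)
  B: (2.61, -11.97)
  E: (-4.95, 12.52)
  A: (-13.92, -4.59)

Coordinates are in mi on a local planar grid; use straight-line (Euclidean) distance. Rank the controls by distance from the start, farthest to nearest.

D, F, C, E, B, A

Distances from the start:
D (-24.93, 19.67): 30.5 mi
F (-24.28, -9.57): 22.3 mi
C (12.52, 5.31): 17.4 mi
E (-4.95, 12.52): 14.5 mi
B (2.61, -11.97): 11.7 mi
A (-13.92, -4.59): 10.9 mi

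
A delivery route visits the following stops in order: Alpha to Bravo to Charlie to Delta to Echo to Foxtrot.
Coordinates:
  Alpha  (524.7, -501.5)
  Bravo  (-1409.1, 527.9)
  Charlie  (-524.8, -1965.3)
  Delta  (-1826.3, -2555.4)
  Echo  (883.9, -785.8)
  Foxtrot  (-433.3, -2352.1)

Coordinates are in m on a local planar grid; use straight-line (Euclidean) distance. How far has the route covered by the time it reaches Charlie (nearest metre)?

Leg distances:
Alpha→Bravo: 2190.7 m  (cumulative 2190.7 m)
Bravo→Charlie: 2645.4 m  (cumulative 4836.1 m)
Cumulative distance at Charlie ≈ 4836 m.

4836 m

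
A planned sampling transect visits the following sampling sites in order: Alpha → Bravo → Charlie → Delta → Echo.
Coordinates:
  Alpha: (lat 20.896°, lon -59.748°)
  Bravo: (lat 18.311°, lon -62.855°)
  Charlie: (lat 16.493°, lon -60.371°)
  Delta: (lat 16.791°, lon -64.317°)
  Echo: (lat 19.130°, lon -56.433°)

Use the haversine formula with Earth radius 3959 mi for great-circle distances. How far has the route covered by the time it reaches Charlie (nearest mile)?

Leg distances:
Alpha→Bravo: 269.8 mi  (cumulative 269.8 mi)
Bravo→Charlie: 206.4 mi  (cumulative 476.2 mi)
Cumulative distance at Charlie ≈ 476 mi.

476 mi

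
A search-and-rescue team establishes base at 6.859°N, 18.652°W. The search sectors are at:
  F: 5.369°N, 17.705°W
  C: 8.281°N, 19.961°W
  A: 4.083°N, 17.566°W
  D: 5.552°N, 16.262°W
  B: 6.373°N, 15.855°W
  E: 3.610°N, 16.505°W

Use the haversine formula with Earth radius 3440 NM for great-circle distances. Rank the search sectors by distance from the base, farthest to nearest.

E, A, B, D, C, F

Computing each great-circle distance from 6.859°N, 18.652°W:
E 3.610°N, 16.505°W: 233.5 NM
A 4.083°N, 17.566°W: 178.9 NM
B 6.373°N, 15.855°W: 169.3 NM
D 5.552°N, 16.262°W: 162.8 NM
C 8.281°N, 19.961°W: 115.6 NM
F 5.369°N, 17.705°W: 105.8 NM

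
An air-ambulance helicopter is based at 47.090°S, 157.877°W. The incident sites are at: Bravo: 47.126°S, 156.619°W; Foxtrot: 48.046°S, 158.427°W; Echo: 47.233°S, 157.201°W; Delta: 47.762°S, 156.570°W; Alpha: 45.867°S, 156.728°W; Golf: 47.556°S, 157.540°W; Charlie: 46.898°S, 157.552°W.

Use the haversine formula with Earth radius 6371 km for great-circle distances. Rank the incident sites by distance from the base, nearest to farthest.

Charlie, Echo, Golf, Bravo, Foxtrot, Delta, Alpha

Distance from the base at 47.090°S, 157.877°W to each:
Charlie 46.898°S, 157.552°W: 32.6 km
Echo 47.233°S, 157.201°W: 53.5 km
Golf 47.556°S, 157.540°W: 57.7 km
Bravo 47.126°S, 156.619°W: 95.3 km
Foxtrot 48.046°S, 158.427°W: 114.0 km
Delta 47.762°S, 156.570°W: 123.5 km
Alpha 45.867°S, 156.728°W: 162.0 km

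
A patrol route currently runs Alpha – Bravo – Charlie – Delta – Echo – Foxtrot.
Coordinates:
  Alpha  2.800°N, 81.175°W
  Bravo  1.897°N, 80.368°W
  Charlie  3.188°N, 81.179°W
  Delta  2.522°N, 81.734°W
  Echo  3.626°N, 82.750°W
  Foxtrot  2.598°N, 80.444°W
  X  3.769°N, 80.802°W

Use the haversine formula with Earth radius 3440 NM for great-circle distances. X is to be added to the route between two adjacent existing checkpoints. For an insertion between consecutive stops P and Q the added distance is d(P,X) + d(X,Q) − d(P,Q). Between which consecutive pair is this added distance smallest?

between Echo and Foxtrot

Added distance for inserting X between each consecutive pair:
Alpha–Bravo: 105.0 NM
Bravo–Charlie: 65.4 NM
Charlie–Delta: 83.0 NM
Delta–Echo: 120.4 NM
Echo–Foxtrot: 39.1 NM
Smallest added distance is 39.1 NM, inserting between Echo and Foxtrot.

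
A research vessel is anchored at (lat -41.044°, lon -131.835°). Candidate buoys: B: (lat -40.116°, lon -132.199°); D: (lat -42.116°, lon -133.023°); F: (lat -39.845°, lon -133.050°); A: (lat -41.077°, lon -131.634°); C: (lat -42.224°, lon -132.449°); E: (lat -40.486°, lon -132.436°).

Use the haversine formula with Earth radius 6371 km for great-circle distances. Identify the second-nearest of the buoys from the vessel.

E

Distance to each, sorted:
A: 17.2 km
E: 80.1 km
B: 107.7 km
C: 140.8 km
D: 154.8 km
F: 168.4 km
The second-nearest is E at 80.1 km.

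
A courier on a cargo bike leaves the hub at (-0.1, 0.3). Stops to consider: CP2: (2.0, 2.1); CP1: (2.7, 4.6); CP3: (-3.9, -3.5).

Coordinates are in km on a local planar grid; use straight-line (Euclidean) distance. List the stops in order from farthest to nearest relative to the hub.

Distances from the hub:
CP3 (-3.9, -3.5): 5.4 km
CP1 (2.7, 4.6): 5.1 km
CP2 (2.0, 2.1): 2.8 km

CP3, CP1, CP2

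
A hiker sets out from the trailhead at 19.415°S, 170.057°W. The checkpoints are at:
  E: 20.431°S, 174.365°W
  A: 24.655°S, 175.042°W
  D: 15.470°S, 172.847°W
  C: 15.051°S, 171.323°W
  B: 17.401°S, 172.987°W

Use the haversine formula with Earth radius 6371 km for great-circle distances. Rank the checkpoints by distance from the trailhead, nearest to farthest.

B, E, C, D, A

Distance from the trailhead at 19.415°S, 170.057°W to each:
B 17.401°S, 172.987°W: 381.7 km
E 20.431°S, 174.365°W: 464.3 km
C 15.051°S, 171.323°W: 503.5 km
D 15.470°S, 172.847°W: 529.1 km
A 24.655°S, 175.042°W: 776.7 km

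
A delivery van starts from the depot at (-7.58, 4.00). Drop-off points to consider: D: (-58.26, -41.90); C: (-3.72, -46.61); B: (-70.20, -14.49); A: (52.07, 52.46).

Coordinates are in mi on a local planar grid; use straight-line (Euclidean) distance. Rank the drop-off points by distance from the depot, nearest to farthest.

C, B, D, A

Distances from the depot:
C (-3.72, -46.61): 50.8 mi
B (-70.20, -14.49): 65.3 mi
D (-58.26, -41.90): 68.4 mi
A (52.07, 52.46): 76.9 mi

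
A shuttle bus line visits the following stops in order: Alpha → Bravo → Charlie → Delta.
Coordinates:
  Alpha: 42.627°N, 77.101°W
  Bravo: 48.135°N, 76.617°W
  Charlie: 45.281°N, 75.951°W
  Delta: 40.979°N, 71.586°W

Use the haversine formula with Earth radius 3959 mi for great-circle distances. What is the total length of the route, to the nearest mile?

Leg distances:
Alpha→Bravo: 381.3 mi  (cumulative 381.3 mi)
Bravo→Charlie: 199.7 mi  (cumulative 581.0 mi)
Charlie→Delta: 369.8 mi  (cumulative 950.8 mi)
Total route length ≈ 951 mi.

951 mi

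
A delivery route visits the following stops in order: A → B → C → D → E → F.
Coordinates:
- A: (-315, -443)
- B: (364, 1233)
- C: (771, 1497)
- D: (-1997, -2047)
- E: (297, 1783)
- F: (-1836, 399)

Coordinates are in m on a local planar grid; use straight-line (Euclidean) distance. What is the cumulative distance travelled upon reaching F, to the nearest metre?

13797 m

Leg distances:
A→B: 1808.3 m  (cumulative 1808.3 m)
B→C: 485.1 m  (cumulative 2293.4 m)
C→D: 4496.9 m  (cumulative 6790.3 m)
D→E: 4464.5 m  (cumulative 11254.8 m)
E→F: 2542.7 m  (cumulative 13797.4 m)
Cumulative distance at F ≈ 13797 m.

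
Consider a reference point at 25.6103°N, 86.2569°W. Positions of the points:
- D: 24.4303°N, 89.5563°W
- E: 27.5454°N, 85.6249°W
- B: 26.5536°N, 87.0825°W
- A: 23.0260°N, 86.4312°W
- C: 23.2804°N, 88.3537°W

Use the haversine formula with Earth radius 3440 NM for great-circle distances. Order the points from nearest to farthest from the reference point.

B, E, A, C, D

Distances from the reference point:
B 26.5536°N, 87.0825°W: 72.0 NM
E 27.5454°N, 85.6249°W: 121.0 NM
A 23.0260°N, 86.4312°W: 155.5 NM
C 23.2804°N, 88.3537°W: 180.8 NM
D 24.4303°N, 89.5563°W: 193.0 NM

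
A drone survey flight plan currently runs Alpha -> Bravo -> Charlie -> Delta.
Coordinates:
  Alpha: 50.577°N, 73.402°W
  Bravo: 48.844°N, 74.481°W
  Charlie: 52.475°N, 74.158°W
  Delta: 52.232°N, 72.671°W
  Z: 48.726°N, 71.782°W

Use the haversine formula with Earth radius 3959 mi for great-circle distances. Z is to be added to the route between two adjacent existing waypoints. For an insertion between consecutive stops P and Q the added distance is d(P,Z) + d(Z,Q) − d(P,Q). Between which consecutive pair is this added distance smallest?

between Alpha and Bravo

Added distance for inserting Z between each consecutive pair:
Alpha–Bravo: 141.1 mi
Bravo–Charlie: 151.0 mi
Charlie–Delta: 459.6 mi
Smallest added distance is 141.1 mi, inserting between Alpha and Bravo.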